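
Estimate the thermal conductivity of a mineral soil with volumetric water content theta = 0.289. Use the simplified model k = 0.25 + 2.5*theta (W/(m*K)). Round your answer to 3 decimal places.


Step 1: k = 0.25 + 2.5 * theta
Step 2: k = 0.25 + 2.5 * 0.289
Step 3: k = 0.25 + 0.723
Step 4: k = 0.973 W/(m*K)

0.973


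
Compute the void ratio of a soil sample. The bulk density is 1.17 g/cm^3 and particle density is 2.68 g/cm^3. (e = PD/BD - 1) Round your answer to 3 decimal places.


Step 1: e = PD / BD - 1
Step 2: e = 2.68 / 1.17 - 1
Step 3: e = 2.2906 - 1
Step 4: e = 1.291

1.291


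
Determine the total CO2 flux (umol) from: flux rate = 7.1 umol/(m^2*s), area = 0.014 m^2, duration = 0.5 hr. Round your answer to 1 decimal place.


Step 1: Convert time to seconds: 0.5 hr * 3600 = 1800.0 s
Step 2: Total = flux * area * time_s
Step 3: Total = 7.1 * 0.014 * 1800.0
Step 4: Total = 178.9 umol

178.9


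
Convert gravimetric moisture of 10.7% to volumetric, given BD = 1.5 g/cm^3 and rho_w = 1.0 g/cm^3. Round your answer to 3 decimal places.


Step 1: theta = (w / 100) * BD / rho_w
Step 2: theta = (10.7 / 100) * 1.5 / 1.0
Step 3: theta = 0.107 * 1.5
Step 4: theta = 0.161

0.161


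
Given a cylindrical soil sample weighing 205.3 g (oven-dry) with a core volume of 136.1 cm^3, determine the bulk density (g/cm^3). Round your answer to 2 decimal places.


Step 1: Identify the formula: BD = dry mass / volume
Step 2: Substitute values: BD = 205.3 / 136.1
Step 3: BD = 1.51 g/cm^3

1.51


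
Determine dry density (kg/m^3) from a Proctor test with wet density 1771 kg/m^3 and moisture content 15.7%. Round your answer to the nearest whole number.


Step 1: Dry density = wet density / (1 + w/100)
Step 2: Dry density = 1771 / (1 + 15.7/100)
Step 3: Dry density = 1771 / 1.157
Step 4: Dry density = 1531 kg/m^3

1531


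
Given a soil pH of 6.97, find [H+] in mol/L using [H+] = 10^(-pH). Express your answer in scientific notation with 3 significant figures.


Step 1: [H+] = 10^(-pH)
Step 2: [H+] = 10^(-6.97)
Step 3: [H+] = 1.07e-07 mol/L

1.07e-07


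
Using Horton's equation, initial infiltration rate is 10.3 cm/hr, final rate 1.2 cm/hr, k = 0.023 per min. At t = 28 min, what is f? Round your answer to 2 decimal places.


Step 1: f = fc + (f0 - fc) * exp(-k * t)
Step 2: exp(-0.023 * 28) = 0.525187
Step 3: f = 1.2 + (10.3 - 1.2) * 0.525187
Step 4: f = 1.2 + 9.1 * 0.525187
Step 5: f = 5.98 cm/hr

5.98


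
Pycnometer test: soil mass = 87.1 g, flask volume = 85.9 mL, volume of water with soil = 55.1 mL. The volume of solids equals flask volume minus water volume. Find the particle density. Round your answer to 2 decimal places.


Step 1: Volume of solids = flask volume - water volume with soil
Step 2: V_solids = 85.9 - 55.1 = 30.8 mL
Step 3: Particle density = mass / V_solids = 87.1 / 30.8 = 2.83 g/cm^3

2.83


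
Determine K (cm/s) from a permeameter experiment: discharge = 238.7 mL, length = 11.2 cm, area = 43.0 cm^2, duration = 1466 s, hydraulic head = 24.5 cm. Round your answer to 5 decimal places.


Step 1: K = Q * L / (A * t * h)
Step 2: Numerator = 238.7 * 11.2 = 2673.44
Step 3: Denominator = 43.0 * 1466 * 24.5 = 1544431.0
Step 4: K = 2673.44 / 1544431.0 = 0.00173 cm/s

0.00173


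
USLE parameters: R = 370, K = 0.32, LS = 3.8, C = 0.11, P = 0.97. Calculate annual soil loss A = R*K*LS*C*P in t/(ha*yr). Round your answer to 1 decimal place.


Step 1: A = R * K * LS * C * P
Step 2: R * K = 370 * 0.32 = 118.4
Step 3: (R*K) * LS = 118.4 * 3.8 = 449.92
Step 4: * C * P = 449.92 * 0.11 * 0.97 = 48.0
Step 5: A = 48.0 t/(ha*yr)

48.0


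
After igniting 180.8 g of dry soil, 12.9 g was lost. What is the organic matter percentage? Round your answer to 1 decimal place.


Step 1: OM% = 100 * LOI / sample mass
Step 2: OM = 100 * 12.9 / 180.8
Step 3: OM = 7.1%

7.1


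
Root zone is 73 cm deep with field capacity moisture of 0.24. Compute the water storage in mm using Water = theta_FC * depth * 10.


Step 1: Water (mm) = theta_FC * depth (cm) * 10
Step 2: Water = 0.24 * 73 * 10
Step 3: Water = 175.2 mm

175.2


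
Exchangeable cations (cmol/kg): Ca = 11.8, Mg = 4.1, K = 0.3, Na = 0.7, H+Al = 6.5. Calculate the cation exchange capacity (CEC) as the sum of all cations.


Step 1: CEC = Ca + Mg + K + Na + (H+Al)
Step 2: CEC = 11.8 + 4.1 + 0.3 + 0.7 + 6.5
Step 3: CEC = 23.4 cmol/kg

23.4


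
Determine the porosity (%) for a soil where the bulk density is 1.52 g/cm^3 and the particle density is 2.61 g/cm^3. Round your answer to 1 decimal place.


Step 1: Formula: n = 100 * (1 - BD / PD)
Step 2: n = 100 * (1 - 1.52 / 2.61)
Step 3: n = 100 * (1 - 0.58238)
Step 4: n = 41.8%

41.8


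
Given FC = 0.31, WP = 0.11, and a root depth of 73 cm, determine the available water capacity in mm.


Step 1: Available water = (FC - WP) * depth * 10
Step 2: AW = (0.31 - 0.11) * 73 * 10
Step 3: AW = 0.2 * 73 * 10
Step 4: AW = 146.0 mm

146.0


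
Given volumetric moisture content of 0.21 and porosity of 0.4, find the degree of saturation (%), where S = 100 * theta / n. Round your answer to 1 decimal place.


Step 1: S = 100 * theta_v / n
Step 2: S = 100 * 0.21 / 0.4
Step 3: S = 52.5%

52.5


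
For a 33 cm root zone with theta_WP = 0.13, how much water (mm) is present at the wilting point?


Step 1: Water (mm) = theta_WP * depth * 10
Step 2: Water = 0.13 * 33 * 10
Step 3: Water = 42.9 mm

42.9


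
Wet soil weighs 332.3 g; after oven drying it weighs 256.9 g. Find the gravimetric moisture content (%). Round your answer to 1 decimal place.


Step 1: Water mass = wet - dry = 332.3 - 256.9 = 75.4 g
Step 2: w = 100 * water mass / dry mass
Step 3: w = 100 * 75.4 / 256.9 = 29.3%

29.3


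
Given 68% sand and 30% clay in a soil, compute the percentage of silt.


Step 1: sand + silt + clay = 100%
Step 2: silt = 100 - sand - clay
Step 3: silt = 100 - 68 - 30
Step 4: silt = 2%

2


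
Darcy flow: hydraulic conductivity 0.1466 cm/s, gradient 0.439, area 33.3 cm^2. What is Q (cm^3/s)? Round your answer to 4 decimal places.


Step 1: Apply Darcy's law: Q = K * i * A
Step 2: Q = 0.1466 * 0.439 * 33.3
Step 3: Q = 2.1431 cm^3/s

2.1431


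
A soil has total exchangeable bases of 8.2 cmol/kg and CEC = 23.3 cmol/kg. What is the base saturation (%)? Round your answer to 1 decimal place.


Step 1: BS = 100 * (sum of bases) / CEC
Step 2: BS = 100 * 8.2 / 23.3
Step 3: BS = 35.2%

35.2


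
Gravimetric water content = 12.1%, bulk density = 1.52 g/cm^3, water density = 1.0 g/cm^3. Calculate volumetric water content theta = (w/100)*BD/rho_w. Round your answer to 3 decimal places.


Step 1: theta = (w / 100) * BD / rho_w
Step 2: theta = (12.1 / 100) * 1.52 / 1.0
Step 3: theta = 0.121 * 1.52
Step 4: theta = 0.184

0.184


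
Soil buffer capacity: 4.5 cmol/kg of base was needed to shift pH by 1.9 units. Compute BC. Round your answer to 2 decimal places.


Step 1: BC = change in base / change in pH
Step 2: BC = 4.5 / 1.9
Step 3: BC = 2.37 cmol/(kg*pH unit)

2.37


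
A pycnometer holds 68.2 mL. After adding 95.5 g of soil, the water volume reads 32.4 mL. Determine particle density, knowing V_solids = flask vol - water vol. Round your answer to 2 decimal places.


Step 1: Volume of solids = flask volume - water volume with soil
Step 2: V_solids = 68.2 - 32.4 = 35.8 mL
Step 3: Particle density = mass / V_solids = 95.5 / 35.8 = 2.67 g/cm^3

2.67


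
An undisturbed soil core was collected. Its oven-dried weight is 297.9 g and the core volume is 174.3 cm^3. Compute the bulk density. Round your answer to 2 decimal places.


Step 1: Identify the formula: BD = dry mass / volume
Step 2: Substitute values: BD = 297.9 / 174.3
Step 3: BD = 1.71 g/cm^3

1.71


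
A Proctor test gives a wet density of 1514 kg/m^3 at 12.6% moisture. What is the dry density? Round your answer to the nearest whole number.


Step 1: Dry density = wet density / (1 + w/100)
Step 2: Dry density = 1514 / (1 + 12.6/100)
Step 3: Dry density = 1514 / 1.126
Step 4: Dry density = 1345 kg/m^3

1345


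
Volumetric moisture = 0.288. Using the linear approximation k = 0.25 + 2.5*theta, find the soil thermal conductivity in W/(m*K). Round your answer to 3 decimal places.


Step 1: k = 0.25 + 2.5 * theta
Step 2: k = 0.25 + 2.5 * 0.288
Step 3: k = 0.25 + 0.72
Step 4: k = 0.97 W/(m*K)

0.97


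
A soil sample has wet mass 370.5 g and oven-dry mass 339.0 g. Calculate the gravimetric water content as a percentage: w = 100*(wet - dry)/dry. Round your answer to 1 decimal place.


Step 1: Water mass = wet - dry = 370.5 - 339.0 = 31.5 g
Step 2: w = 100 * water mass / dry mass
Step 3: w = 100 * 31.5 / 339.0 = 9.3%

9.3


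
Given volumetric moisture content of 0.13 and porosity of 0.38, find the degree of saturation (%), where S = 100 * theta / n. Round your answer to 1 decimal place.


Step 1: S = 100 * theta_v / n
Step 2: S = 100 * 0.13 / 0.38
Step 3: S = 34.2%

34.2


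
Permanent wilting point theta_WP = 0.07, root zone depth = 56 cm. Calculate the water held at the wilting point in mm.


Step 1: Water (mm) = theta_WP * depth * 10
Step 2: Water = 0.07 * 56 * 10
Step 3: Water = 39.2 mm

39.2


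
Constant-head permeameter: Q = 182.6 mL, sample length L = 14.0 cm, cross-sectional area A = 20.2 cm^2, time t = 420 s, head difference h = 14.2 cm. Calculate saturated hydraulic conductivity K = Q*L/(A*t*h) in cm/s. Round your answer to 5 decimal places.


Step 1: K = Q * L / (A * t * h)
Step 2: Numerator = 182.6 * 14.0 = 2556.4
Step 3: Denominator = 20.2 * 420 * 14.2 = 120472.8
Step 4: K = 2556.4 / 120472.8 = 0.02122 cm/s

0.02122


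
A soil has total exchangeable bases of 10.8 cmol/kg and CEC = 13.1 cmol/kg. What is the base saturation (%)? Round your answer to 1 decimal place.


Step 1: BS = 100 * (sum of bases) / CEC
Step 2: BS = 100 * 10.8 / 13.1
Step 3: BS = 82.4%

82.4


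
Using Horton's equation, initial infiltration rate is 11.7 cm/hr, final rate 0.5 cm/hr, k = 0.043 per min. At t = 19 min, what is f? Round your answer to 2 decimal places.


Step 1: f = fc + (f0 - fc) * exp(-k * t)
Step 2: exp(-0.043 * 19) = 0.441755
Step 3: f = 0.5 + (11.7 - 0.5) * 0.441755
Step 4: f = 0.5 + 11.2 * 0.441755
Step 5: f = 5.45 cm/hr

5.45


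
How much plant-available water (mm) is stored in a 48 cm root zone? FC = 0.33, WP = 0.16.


Step 1: Available water = (FC - WP) * depth * 10
Step 2: AW = (0.33 - 0.16) * 48 * 10
Step 3: AW = 0.17 * 48 * 10
Step 4: AW = 81.6 mm

81.6


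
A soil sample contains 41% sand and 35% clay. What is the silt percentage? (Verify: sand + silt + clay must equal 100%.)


Step 1: sand + silt + clay = 100%
Step 2: silt = 100 - sand - clay
Step 3: silt = 100 - 41 - 35
Step 4: silt = 24%

24


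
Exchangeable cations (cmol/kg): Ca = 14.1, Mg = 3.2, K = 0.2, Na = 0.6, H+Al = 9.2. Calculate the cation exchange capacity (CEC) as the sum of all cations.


Step 1: CEC = Ca + Mg + K + Na + (H+Al)
Step 2: CEC = 14.1 + 3.2 + 0.2 + 0.6 + 9.2
Step 3: CEC = 27.3 cmol/kg

27.3


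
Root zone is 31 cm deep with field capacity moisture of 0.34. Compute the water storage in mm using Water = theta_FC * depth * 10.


Step 1: Water (mm) = theta_FC * depth (cm) * 10
Step 2: Water = 0.34 * 31 * 10
Step 3: Water = 105.4 mm

105.4


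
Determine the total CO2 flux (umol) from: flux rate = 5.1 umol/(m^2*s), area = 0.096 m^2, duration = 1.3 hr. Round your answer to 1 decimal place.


Step 1: Convert time to seconds: 1.3 hr * 3600 = 4680.0 s
Step 2: Total = flux * area * time_s
Step 3: Total = 5.1 * 0.096 * 4680.0
Step 4: Total = 2291.3 umol

2291.3


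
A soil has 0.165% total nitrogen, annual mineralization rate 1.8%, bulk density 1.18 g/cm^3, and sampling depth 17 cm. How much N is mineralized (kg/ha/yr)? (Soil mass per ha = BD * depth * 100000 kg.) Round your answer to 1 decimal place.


Step 1: Soil mass per ha = BD * depth * 100000 = 1.18 * 17 * 100000 = 2006000 kg
Step 2: Total N pool = soil mass * N%/100 = 2006000 * 0.165/100 = 3309.9 kg/ha
Step 3: N mineralized = N pool * rate%/100 = 3309.9 * 1.8/100 = 59.6 kg/ha/yr

59.6


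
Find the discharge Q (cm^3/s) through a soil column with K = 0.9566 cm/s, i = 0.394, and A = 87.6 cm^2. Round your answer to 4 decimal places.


Step 1: Apply Darcy's law: Q = K * i * A
Step 2: Q = 0.9566 * 0.394 * 87.6
Step 3: Q = 33.0165 cm^3/s

33.0165


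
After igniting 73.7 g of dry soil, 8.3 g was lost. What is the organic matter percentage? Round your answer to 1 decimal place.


Step 1: OM% = 100 * LOI / sample mass
Step 2: OM = 100 * 8.3 / 73.7
Step 3: OM = 11.3%

11.3


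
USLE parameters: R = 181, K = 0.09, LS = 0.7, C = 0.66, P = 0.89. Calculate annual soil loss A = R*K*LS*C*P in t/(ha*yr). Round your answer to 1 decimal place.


Step 1: A = R * K * LS * C * P
Step 2: R * K = 181 * 0.09 = 16.29
Step 3: (R*K) * LS = 16.29 * 0.7 = 11.403
Step 4: * C * P = 11.403 * 0.66 * 0.89 = 6.7
Step 5: A = 6.7 t/(ha*yr)

6.7


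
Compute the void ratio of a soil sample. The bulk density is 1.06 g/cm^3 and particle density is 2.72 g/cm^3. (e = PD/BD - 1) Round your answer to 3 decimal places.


Step 1: e = PD / BD - 1
Step 2: e = 2.72 / 1.06 - 1
Step 3: e = 2.56604 - 1
Step 4: e = 1.566

1.566


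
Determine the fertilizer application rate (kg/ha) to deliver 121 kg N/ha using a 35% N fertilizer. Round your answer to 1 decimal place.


Step 1: Fertilizer rate = target N / (N content / 100)
Step 2: Rate = 121 / (35 / 100)
Step 3: Rate = 121 / 0.35
Step 4: Rate = 345.7 kg/ha

345.7


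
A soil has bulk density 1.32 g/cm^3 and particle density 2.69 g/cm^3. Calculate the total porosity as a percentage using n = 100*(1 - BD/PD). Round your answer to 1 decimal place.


Step 1: Formula: n = 100 * (1 - BD / PD)
Step 2: n = 100 * (1 - 1.32 / 2.69)
Step 3: n = 100 * (1 - 0.49071)
Step 4: n = 50.9%

50.9


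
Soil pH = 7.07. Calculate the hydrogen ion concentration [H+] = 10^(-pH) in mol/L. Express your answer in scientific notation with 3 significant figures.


Step 1: [H+] = 10^(-pH)
Step 2: [H+] = 10^(-7.07)
Step 3: [H+] = 8.51e-08 mol/L

8.51e-08


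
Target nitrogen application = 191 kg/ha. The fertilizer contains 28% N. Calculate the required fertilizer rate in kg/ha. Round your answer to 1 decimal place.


Step 1: Fertilizer rate = target N / (N content / 100)
Step 2: Rate = 191 / (28 / 100)
Step 3: Rate = 191 / 0.28
Step 4: Rate = 682.1 kg/ha

682.1


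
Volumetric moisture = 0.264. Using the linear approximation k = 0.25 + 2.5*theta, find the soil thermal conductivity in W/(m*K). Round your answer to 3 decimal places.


Step 1: k = 0.25 + 2.5 * theta
Step 2: k = 0.25 + 2.5 * 0.264
Step 3: k = 0.25 + 0.66
Step 4: k = 0.91 W/(m*K)

0.91


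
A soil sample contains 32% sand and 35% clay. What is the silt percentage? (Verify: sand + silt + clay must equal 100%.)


Step 1: sand + silt + clay = 100%
Step 2: silt = 100 - sand - clay
Step 3: silt = 100 - 32 - 35
Step 4: silt = 33%

33


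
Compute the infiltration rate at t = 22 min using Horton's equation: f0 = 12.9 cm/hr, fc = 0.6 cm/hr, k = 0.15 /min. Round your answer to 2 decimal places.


Step 1: f = fc + (f0 - fc) * exp(-k * t)
Step 2: exp(-0.15 * 22) = 0.036883
Step 3: f = 0.6 + (12.9 - 0.6) * 0.036883
Step 4: f = 0.6 + 12.3 * 0.036883
Step 5: f = 1.05 cm/hr

1.05


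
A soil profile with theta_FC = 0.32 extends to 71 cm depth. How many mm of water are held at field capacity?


Step 1: Water (mm) = theta_FC * depth (cm) * 10
Step 2: Water = 0.32 * 71 * 10
Step 3: Water = 227.2 mm

227.2


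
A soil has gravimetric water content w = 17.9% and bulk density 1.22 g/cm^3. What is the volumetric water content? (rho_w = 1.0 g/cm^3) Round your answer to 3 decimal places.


Step 1: theta = (w / 100) * BD / rho_w
Step 2: theta = (17.9 / 100) * 1.22 / 1.0
Step 3: theta = 0.179 * 1.22
Step 4: theta = 0.218

0.218


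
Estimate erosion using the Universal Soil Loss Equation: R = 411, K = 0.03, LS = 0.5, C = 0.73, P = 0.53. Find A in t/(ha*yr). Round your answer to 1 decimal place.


Step 1: A = R * K * LS * C * P
Step 2: R * K = 411 * 0.03 = 12.33
Step 3: (R*K) * LS = 12.33 * 0.5 = 6.165
Step 4: * C * P = 6.165 * 0.73 * 0.53 = 2.4
Step 5: A = 2.4 t/(ha*yr)

2.4


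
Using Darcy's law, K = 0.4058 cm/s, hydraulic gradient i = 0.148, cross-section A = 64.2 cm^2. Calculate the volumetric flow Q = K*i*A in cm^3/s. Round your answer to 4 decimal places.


Step 1: Apply Darcy's law: Q = K * i * A
Step 2: Q = 0.4058 * 0.148 * 64.2
Step 3: Q = 3.8557 cm^3/s

3.8557


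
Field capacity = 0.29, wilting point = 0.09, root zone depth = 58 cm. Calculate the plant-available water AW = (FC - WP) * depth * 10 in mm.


Step 1: Available water = (FC - WP) * depth * 10
Step 2: AW = (0.29 - 0.09) * 58 * 10
Step 3: AW = 0.2 * 58 * 10
Step 4: AW = 116.0 mm

116.0


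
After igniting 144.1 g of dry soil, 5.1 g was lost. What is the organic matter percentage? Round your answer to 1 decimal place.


Step 1: OM% = 100 * LOI / sample mass
Step 2: OM = 100 * 5.1 / 144.1
Step 3: OM = 3.5%

3.5


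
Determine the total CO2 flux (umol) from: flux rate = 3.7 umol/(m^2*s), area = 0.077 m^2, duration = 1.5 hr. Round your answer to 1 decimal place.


Step 1: Convert time to seconds: 1.5 hr * 3600 = 5400.0 s
Step 2: Total = flux * area * time_s
Step 3: Total = 3.7 * 0.077 * 5400.0
Step 4: Total = 1538.5 umol

1538.5


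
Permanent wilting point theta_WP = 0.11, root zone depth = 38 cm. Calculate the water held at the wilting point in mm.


Step 1: Water (mm) = theta_WP * depth * 10
Step 2: Water = 0.11 * 38 * 10
Step 3: Water = 41.8 mm

41.8


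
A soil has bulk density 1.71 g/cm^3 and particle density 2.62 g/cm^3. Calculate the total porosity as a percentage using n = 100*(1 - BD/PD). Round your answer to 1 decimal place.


Step 1: Formula: n = 100 * (1 - BD / PD)
Step 2: n = 100 * (1 - 1.71 / 2.62)
Step 3: n = 100 * (1 - 0.65267)
Step 4: n = 34.7%

34.7


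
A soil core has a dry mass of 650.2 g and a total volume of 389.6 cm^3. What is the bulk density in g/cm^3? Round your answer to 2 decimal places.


Step 1: Identify the formula: BD = dry mass / volume
Step 2: Substitute values: BD = 650.2 / 389.6
Step 3: BD = 1.67 g/cm^3

1.67


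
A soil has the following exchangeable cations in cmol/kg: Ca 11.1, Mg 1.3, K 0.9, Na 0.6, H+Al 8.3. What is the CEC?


Step 1: CEC = Ca + Mg + K + Na + (H+Al)
Step 2: CEC = 11.1 + 1.3 + 0.9 + 0.6 + 8.3
Step 3: CEC = 22.2 cmol/kg

22.2


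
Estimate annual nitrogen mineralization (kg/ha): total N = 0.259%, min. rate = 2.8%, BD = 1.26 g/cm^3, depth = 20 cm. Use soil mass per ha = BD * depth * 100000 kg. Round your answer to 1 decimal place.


Step 1: Soil mass per ha = BD * depth * 100000 = 1.26 * 20 * 100000 = 2520000 kg
Step 2: Total N pool = soil mass * N%/100 = 2520000 * 0.259/100 = 6526.8 kg/ha
Step 3: N mineralized = N pool * rate%/100 = 6526.8 * 2.8/100 = 182.8 kg/ha/yr

182.8


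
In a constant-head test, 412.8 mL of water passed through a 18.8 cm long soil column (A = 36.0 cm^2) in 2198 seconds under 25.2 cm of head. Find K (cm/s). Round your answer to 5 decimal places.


Step 1: K = Q * L / (A * t * h)
Step 2: Numerator = 412.8 * 18.8 = 7760.64
Step 3: Denominator = 36.0 * 2198 * 25.2 = 1994025.6
Step 4: K = 7760.64 / 1994025.6 = 0.00389 cm/s

0.00389


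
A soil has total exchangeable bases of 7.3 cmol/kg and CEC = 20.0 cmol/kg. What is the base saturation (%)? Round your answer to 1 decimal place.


Step 1: BS = 100 * (sum of bases) / CEC
Step 2: BS = 100 * 7.3 / 20.0
Step 3: BS = 36.5%

36.5


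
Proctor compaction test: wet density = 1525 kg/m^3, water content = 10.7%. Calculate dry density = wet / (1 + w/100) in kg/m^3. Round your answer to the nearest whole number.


Step 1: Dry density = wet density / (1 + w/100)
Step 2: Dry density = 1525 / (1 + 10.7/100)
Step 3: Dry density = 1525 / 1.107
Step 4: Dry density = 1378 kg/m^3

1378


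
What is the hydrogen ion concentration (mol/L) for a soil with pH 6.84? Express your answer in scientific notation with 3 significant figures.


Step 1: [H+] = 10^(-pH)
Step 2: [H+] = 10^(-6.84)
Step 3: [H+] = 1.45e-07 mol/L

1.45e-07


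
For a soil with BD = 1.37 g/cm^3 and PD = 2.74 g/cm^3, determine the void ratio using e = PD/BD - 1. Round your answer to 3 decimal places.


Step 1: e = PD / BD - 1
Step 2: e = 2.74 / 1.37 - 1
Step 3: e = 2.0 - 1
Step 4: e = 1.0

1.0


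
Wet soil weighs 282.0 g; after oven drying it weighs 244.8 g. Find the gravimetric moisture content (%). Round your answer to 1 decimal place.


Step 1: Water mass = wet - dry = 282.0 - 244.8 = 37.2 g
Step 2: w = 100 * water mass / dry mass
Step 3: w = 100 * 37.2 / 244.8 = 15.2%

15.2


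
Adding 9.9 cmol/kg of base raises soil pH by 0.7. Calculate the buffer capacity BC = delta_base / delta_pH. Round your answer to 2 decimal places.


Step 1: BC = change in base / change in pH
Step 2: BC = 9.9 / 0.7
Step 3: BC = 14.14 cmol/(kg*pH unit)

14.14


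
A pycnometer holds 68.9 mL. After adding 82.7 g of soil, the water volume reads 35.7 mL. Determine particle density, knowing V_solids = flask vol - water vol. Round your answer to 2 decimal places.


Step 1: Volume of solids = flask volume - water volume with soil
Step 2: V_solids = 68.9 - 35.7 = 33.2 mL
Step 3: Particle density = mass / V_solids = 82.7 / 33.2 = 2.49 g/cm^3

2.49


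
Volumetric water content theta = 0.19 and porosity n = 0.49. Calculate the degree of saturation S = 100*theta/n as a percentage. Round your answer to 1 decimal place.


Step 1: S = 100 * theta_v / n
Step 2: S = 100 * 0.19 / 0.49
Step 3: S = 38.8%

38.8


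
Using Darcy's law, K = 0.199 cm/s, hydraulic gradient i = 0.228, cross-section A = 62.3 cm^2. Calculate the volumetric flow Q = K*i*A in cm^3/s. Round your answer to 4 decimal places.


Step 1: Apply Darcy's law: Q = K * i * A
Step 2: Q = 0.199 * 0.228 * 62.3
Step 3: Q = 2.8267 cm^3/s

2.8267


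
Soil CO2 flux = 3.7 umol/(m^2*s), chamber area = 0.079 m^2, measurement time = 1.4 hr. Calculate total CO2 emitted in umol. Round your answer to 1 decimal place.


Step 1: Convert time to seconds: 1.4 hr * 3600 = 5040.0 s
Step 2: Total = flux * area * time_s
Step 3: Total = 3.7 * 0.079 * 5040.0
Step 4: Total = 1473.2 umol

1473.2


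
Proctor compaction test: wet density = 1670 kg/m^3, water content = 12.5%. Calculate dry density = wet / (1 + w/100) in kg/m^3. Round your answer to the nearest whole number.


Step 1: Dry density = wet density / (1 + w/100)
Step 2: Dry density = 1670 / (1 + 12.5/100)
Step 3: Dry density = 1670 / 1.125
Step 4: Dry density = 1484 kg/m^3

1484


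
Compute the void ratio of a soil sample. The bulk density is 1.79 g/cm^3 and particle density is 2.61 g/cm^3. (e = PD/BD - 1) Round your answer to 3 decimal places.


Step 1: e = PD / BD - 1
Step 2: e = 2.61 / 1.79 - 1
Step 3: e = 1.4581 - 1
Step 4: e = 0.458

0.458


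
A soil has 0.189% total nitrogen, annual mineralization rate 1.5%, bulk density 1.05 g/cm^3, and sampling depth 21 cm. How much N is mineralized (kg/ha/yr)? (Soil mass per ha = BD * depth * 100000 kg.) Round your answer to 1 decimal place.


Step 1: Soil mass per ha = BD * depth * 100000 = 1.05 * 21 * 100000 = 2205000 kg
Step 2: Total N pool = soil mass * N%/100 = 2205000 * 0.189/100 = 4167.45 kg/ha
Step 3: N mineralized = N pool * rate%/100 = 4167.45 * 1.5/100 = 62.5 kg/ha/yr

62.5


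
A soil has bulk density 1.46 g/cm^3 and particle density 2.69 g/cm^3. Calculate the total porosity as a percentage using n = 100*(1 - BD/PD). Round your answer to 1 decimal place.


Step 1: Formula: n = 100 * (1 - BD / PD)
Step 2: n = 100 * (1 - 1.46 / 2.69)
Step 3: n = 100 * (1 - 0.54275)
Step 4: n = 45.7%

45.7


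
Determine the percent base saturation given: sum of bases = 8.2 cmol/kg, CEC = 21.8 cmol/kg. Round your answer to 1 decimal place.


Step 1: BS = 100 * (sum of bases) / CEC
Step 2: BS = 100 * 8.2 / 21.8
Step 3: BS = 37.6%

37.6


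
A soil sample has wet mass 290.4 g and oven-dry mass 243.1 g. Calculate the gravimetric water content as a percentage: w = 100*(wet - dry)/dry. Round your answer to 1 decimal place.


Step 1: Water mass = wet - dry = 290.4 - 243.1 = 47.3 g
Step 2: w = 100 * water mass / dry mass
Step 3: w = 100 * 47.3 / 243.1 = 19.5%

19.5


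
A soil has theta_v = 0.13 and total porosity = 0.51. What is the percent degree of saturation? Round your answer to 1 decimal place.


Step 1: S = 100 * theta_v / n
Step 2: S = 100 * 0.13 / 0.51
Step 3: S = 25.5%

25.5


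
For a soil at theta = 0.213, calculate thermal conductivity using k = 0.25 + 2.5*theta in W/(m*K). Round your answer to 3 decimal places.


Step 1: k = 0.25 + 2.5 * theta
Step 2: k = 0.25 + 2.5 * 0.213
Step 3: k = 0.25 + 0.533
Step 4: k = 0.783 W/(m*K)

0.783


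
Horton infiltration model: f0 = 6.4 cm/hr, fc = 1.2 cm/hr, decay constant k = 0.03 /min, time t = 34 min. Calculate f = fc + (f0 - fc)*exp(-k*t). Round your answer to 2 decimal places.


Step 1: f = fc + (f0 - fc) * exp(-k * t)
Step 2: exp(-0.03 * 34) = 0.360595
Step 3: f = 1.2 + (6.4 - 1.2) * 0.360595
Step 4: f = 1.2 + 5.2 * 0.360595
Step 5: f = 3.08 cm/hr

3.08


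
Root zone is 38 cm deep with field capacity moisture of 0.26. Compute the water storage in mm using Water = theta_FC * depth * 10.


Step 1: Water (mm) = theta_FC * depth (cm) * 10
Step 2: Water = 0.26 * 38 * 10
Step 3: Water = 98.8 mm

98.8


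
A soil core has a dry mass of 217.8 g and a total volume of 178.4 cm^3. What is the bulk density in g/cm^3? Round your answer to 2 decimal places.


Step 1: Identify the formula: BD = dry mass / volume
Step 2: Substitute values: BD = 217.8 / 178.4
Step 3: BD = 1.22 g/cm^3

1.22


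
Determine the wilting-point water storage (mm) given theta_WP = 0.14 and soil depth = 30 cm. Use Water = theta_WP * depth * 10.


Step 1: Water (mm) = theta_WP * depth * 10
Step 2: Water = 0.14 * 30 * 10
Step 3: Water = 42.0 mm

42.0


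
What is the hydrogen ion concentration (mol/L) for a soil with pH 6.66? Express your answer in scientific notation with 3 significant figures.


Step 1: [H+] = 10^(-pH)
Step 2: [H+] = 10^(-6.66)
Step 3: [H+] = 2.19e-07 mol/L

2.19e-07


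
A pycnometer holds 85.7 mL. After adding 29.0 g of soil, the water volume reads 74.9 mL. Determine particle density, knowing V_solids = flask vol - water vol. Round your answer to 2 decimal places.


Step 1: Volume of solids = flask volume - water volume with soil
Step 2: V_solids = 85.7 - 74.9 = 10.8 mL
Step 3: Particle density = mass / V_solids = 29.0 / 10.8 = 2.69 g/cm^3

2.69


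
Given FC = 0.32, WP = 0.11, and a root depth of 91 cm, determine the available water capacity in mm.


Step 1: Available water = (FC - WP) * depth * 10
Step 2: AW = (0.32 - 0.11) * 91 * 10
Step 3: AW = 0.21 * 91 * 10
Step 4: AW = 191.1 mm

191.1


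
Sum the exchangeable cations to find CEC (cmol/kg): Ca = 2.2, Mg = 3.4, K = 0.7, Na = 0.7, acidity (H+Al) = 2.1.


Step 1: CEC = Ca + Mg + K + Na + (H+Al)
Step 2: CEC = 2.2 + 3.4 + 0.7 + 0.7 + 2.1
Step 3: CEC = 9.1 cmol/kg

9.1


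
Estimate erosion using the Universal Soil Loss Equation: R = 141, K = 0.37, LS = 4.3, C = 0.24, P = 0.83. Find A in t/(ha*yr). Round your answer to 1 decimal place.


Step 1: A = R * K * LS * C * P
Step 2: R * K = 141 * 0.37 = 52.17
Step 3: (R*K) * LS = 52.17 * 4.3 = 224.331
Step 4: * C * P = 224.331 * 0.24 * 0.83 = 44.7
Step 5: A = 44.7 t/(ha*yr)

44.7


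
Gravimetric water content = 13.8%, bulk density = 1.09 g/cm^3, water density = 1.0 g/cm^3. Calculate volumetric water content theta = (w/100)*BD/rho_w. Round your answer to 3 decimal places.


Step 1: theta = (w / 100) * BD / rho_w
Step 2: theta = (13.8 / 100) * 1.09 / 1.0
Step 3: theta = 0.138 * 1.09
Step 4: theta = 0.15

0.15


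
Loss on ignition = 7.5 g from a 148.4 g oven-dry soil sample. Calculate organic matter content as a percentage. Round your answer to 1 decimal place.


Step 1: OM% = 100 * LOI / sample mass
Step 2: OM = 100 * 7.5 / 148.4
Step 3: OM = 5.1%

5.1


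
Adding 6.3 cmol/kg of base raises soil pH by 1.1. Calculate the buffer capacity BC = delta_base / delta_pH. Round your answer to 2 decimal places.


Step 1: BC = change in base / change in pH
Step 2: BC = 6.3 / 1.1
Step 3: BC = 5.73 cmol/(kg*pH unit)

5.73


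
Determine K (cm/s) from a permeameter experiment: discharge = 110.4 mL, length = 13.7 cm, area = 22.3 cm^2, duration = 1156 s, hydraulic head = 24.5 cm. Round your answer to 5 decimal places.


Step 1: K = Q * L / (A * t * h)
Step 2: Numerator = 110.4 * 13.7 = 1512.48
Step 3: Denominator = 22.3 * 1156 * 24.5 = 631580.6
Step 4: K = 1512.48 / 631580.6 = 0.00239 cm/s

0.00239


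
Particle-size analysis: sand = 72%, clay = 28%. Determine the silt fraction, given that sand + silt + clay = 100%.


Step 1: sand + silt + clay = 100%
Step 2: silt = 100 - sand - clay
Step 3: silt = 100 - 72 - 28
Step 4: silt = 0%

0


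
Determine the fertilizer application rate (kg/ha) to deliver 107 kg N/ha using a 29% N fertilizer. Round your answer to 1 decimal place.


Step 1: Fertilizer rate = target N / (N content / 100)
Step 2: Rate = 107 / (29 / 100)
Step 3: Rate = 107 / 0.29
Step 4: Rate = 369.0 kg/ha

369.0


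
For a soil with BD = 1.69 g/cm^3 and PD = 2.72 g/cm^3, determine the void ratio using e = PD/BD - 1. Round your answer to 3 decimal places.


Step 1: e = PD / BD - 1
Step 2: e = 2.72 / 1.69 - 1
Step 3: e = 1.60947 - 1
Step 4: e = 0.609

0.609


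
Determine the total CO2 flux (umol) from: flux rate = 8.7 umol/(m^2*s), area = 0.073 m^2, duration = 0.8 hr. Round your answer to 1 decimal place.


Step 1: Convert time to seconds: 0.8 hr * 3600 = 2880.0 s
Step 2: Total = flux * area * time_s
Step 3: Total = 8.7 * 0.073 * 2880.0
Step 4: Total = 1829.1 umol

1829.1


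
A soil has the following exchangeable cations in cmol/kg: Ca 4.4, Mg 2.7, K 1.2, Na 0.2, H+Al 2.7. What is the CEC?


Step 1: CEC = Ca + Mg + K + Na + (H+Al)
Step 2: CEC = 4.4 + 2.7 + 1.2 + 0.2 + 2.7
Step 3: CEC = 11.2 cmol/kg

11.2


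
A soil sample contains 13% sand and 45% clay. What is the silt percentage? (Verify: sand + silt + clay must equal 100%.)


Step 1: sand + silt + clay = 100%
Step 2: silt = 100 - sand - clay
Step 3: silt = 100 - 13 - 45
Step 4: silt = 42%

42


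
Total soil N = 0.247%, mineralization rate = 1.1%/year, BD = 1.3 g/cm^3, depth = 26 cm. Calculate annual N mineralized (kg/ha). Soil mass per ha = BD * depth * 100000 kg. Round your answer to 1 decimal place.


Step 1: Soil mass per ha = BD * depth * 100000 = 1.3 * 26 * 100000 = 3380000 kg
Step 2: Total N pool = soil mass * N%/100 = 3380000 * 0.247/100 = 8348.6 kg/ha
Step 3: N mineralized = N pool * rate%/100 = 8348.6 * 1.1/100 = 91.8 kg/ha/yr

91.8


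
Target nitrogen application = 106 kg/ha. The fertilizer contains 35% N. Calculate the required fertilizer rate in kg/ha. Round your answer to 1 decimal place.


Step 1: Fertilizer rate = target N / (N content / 100)
Step 2: Rate = 106 / (35 / 100)
Step 3: Rate = 106 / 0.35
Step 4: Rate = 302.9 kg/ha

302.9


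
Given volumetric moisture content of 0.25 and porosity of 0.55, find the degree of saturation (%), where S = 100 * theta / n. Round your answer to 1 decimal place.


Step 1: S = 100 * theta_v / n
Step 2: S = 100 * 0.25 / 0.55
Step 3: S = 45.5%

45.5


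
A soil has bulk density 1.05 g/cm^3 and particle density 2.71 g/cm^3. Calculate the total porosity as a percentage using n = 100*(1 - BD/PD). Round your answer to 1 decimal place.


Step 1: Formula: n = 100 * (1 - BD / PD)
Step 2: n = 100 * (1 - 1.05 / 2.71)
Step 3: n = 100 * (1 - 0.38745)
Step 4: n = 61.3%

61.3


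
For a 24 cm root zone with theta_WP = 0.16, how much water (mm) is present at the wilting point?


Step 1: Water (mm) = theta_WP * depth * 10
Step 2: Water = 0.16 * 24 * 10
Step 3: Water = 38.4 mm

38.4


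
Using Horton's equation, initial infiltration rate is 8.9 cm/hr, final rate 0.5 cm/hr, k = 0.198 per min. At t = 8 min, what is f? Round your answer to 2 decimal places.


Step 1: f = fc + (f0 - fc) * exp(-k * t)
Step 2: exp(-0.198 * 8) = 0.205153
Step 3: f = 0.5 + (8.9 - 0.5) * 0.205153
Step 4: f = 0.5 + 8.4 * 0.205153
Step 5: f = 2.22 cm/hr

2.22


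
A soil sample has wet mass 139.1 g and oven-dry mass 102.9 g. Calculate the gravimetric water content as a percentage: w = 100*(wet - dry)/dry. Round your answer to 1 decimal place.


Step 1: Water mass = wet - dry = 139.1 - 102.9 = 36.2 g
Step 2: w = 100 * water mass / dry mass
Step 3: w = 100 * 36.2 / 102.9 = 35.2%

35.2


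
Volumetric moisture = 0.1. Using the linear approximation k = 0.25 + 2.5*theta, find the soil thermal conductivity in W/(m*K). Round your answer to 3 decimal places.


Step 1: k = 0.25 + 2.5 * theta
Step 2: k = 0.25 + 2.5 * 0.1
Step 3: k = 0.25 + 0.25
Step 4: k = 0.5 W/(m*K)

0.5


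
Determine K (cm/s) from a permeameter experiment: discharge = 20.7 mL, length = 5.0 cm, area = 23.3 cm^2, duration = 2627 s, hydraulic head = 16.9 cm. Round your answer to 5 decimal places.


Step 1: K = Q * L / (A * t * h)
Step 2: Numerator = 20.7 * 5.0 = 103.5
Step 3: Denominator = 23.3 * 2627 * 16.9 = 1034433.79
Step 4: K = 103.5 / 1034433.79 = 0.0001 cm/s

0.0001


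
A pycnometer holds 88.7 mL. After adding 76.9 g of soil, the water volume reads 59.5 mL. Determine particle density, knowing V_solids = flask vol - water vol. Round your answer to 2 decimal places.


Step 1: Volume of solids = flask volume - water volume with soil
Step 2: V_solids = 88.7 - 59.5 = 29.2 mL
Step 3: Particle density = mass / V_solids = 76.9 / 29.2 = 2.63 g/cm^3

2.63


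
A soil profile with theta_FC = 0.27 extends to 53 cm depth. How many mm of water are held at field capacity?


Step 1: Water (mm) = theta_FC * depth (cm) * 10
Step 2: Water = 0.27 * 53 * 10
Step 3: Water = 143.1 mm

143.1


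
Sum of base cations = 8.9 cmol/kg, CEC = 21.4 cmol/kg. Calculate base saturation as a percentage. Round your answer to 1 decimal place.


Step 1: BS = 100 * (sum of bases) / CEC
Step 2: BS = 100 * 8.9 / 21.4
Step 3: BS = 41.6%

41.6


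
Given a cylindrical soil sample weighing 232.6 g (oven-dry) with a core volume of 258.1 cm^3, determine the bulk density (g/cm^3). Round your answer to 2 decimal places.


Step 1: Identify the formula: BD = dry mass / volume
Step 2: Substitute values: BD = 232.6 / 258.1
Step 3: BD = 0.9 g/cm^3

0.9


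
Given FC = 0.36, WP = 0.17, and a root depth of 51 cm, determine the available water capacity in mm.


Step 1: Available water = (FC - WP) * depth * 10
Step 2: AW = (0.36 - 0.17) * 51 * 10
Step 3: AW = 0.19 * 51 * 10
Step 4: AW = 96.9 mm

96.9


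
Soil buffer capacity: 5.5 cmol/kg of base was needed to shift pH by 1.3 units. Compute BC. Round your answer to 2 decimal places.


Step 1: BC = change in base / change in pH
Step 2: BC = 5.5 / 1.3
Step 3: BC = 4.23 cmol/(kg*pH unit)

4.23


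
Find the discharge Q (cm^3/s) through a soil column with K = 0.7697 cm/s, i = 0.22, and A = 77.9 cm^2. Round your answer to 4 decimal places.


Step 1: Apply Darcy's law: Q = K * i * A
Step 2: Q = 0.7697 * 0.22 * 77.9
Step 3: Q = 13.1911 cm^3/s

13.1911


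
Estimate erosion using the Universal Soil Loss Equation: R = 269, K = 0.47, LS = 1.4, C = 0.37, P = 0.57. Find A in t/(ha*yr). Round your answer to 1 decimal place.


Step 1: A = R * K * LS * C * P
Step 2: R * K = 269 * 0.47 = 126.43
Step 3: (R*K) * LS = 126.43 * 1.4 = 177.002
Step 4: * C * P = 177.002 * 0.37 * 0.57 = 37.3
Step 5: A = 37.3 t/(ha*yr)

37.3


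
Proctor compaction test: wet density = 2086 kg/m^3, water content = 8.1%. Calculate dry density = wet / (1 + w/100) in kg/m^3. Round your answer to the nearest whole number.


Step 1: Dry density = wet density / (1 + w/100)
Step 2: Dry density = 2086 / (1 + 8.1/100)
Step 3: Dry density = 2086 / 1.081
Step 4: Dry density = 1930 kg/m^3

1930


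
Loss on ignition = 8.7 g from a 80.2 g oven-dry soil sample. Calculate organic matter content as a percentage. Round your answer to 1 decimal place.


Step 1: OM% = 100 * LOI / sample mass
Step 2: OM = 100 * 8.7 / 80.2
Step 3: OM = 10.8%

10.8


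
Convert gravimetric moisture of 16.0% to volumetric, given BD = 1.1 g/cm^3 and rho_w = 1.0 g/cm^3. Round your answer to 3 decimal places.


Step 1: theta = (w / 100) * BD / rho_w
Step 2: theta = (16.0 / 100) * 1.1 / 1.0
Step 3: theta = 0.16 * 1.1
Step 4: theta = 0.176

0.176


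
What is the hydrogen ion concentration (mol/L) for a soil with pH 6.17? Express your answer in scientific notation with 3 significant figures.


Step 1: [H+] = 10^(-pH)
Step 2: [H+] = 10^(-6.17)
Step 3: [H+] = 6.76e-07 mol/L

6.76e-07


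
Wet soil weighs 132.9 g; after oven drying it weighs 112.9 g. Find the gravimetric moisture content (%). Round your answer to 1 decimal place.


Step 1: Water mass = wet - dry = 132.9 - 112.9 = 20.0 g
Step 2: w = 100 * water mass / dry mass
Step 3: w = 100 * 20.0 / 112.9 = 17.7%

17.7


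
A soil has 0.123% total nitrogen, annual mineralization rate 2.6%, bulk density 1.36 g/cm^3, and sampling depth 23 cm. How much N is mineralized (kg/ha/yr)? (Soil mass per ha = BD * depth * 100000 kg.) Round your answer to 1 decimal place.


Step 1: Soil mass per ha = BD * depth * 100000 = 1.36 * 23 * 100000 = 3128000 kg
Step 2: Total N pool = soil mass * N%/100 = 3128000 * 0.123/100 = 3847.44 kg/ha
Step 3: N mineralized = N pool * rate%/100 = 3847.44 * 2.6/100 = 100.0 kg/ha/yr

100.0


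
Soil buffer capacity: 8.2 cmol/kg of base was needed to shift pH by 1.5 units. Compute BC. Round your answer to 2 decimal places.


Step 1: BC = change in base / change in pH
Step 2: BC = 8.2 / 1.5
Step 3: BC = 5.47 cmol/(kg*pH unit)

5.47


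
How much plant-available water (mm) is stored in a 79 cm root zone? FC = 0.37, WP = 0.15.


Step 1: Available water = (FC - WP) * depth * 10
Step 2: AW = (0.37 - 0.15) * 79 * 10
Step 3: AW = 0.22 * 79 * 10
Step 4: AW = 173.8 mm

173.8


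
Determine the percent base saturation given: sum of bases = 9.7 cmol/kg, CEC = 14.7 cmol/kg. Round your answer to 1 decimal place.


Step 1: BS = 100 * (sum of bases) / CEC
Step 2: BS = 100 * 9.7 / 14.7
Step 3: BS = 66.0%

66.0


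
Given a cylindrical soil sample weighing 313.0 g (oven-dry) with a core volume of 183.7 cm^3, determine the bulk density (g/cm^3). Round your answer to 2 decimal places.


Step 1: Identify the formula: BD = dry mass / volume
Step 2: Substitute values: BD = 313.0 / 183.7
Step 3: BD = 1.7 g/cm^3

1.7


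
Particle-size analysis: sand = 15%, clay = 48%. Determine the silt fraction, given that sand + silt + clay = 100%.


Step 1: sand + silt + clay = 100%
Step 2: silt = 100 - sand - clay
Step 3: silt = 100 - 15 - 48
Step 4: silt = 37%

37


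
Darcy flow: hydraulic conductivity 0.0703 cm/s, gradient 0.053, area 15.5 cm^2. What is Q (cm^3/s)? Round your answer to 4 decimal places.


Step 1: Apply Darcy's law: Q = K * i * A
Step 2: Q = 0.0703 * 0.053 * 15.5
Step 3: Q = 0.0578 cm^3/s

0.0578


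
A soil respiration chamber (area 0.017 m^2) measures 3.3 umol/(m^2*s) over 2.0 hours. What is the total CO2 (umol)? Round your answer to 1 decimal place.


Step 1: Convert time to seconds: 2.0 hr * 3600 = 7200.0 s
Step 2: Total = flux * area * time_s
Step 3: Total = 3.3 * 0.017 * 7200.0
Step 4: Total = 403.9 umol

403.9


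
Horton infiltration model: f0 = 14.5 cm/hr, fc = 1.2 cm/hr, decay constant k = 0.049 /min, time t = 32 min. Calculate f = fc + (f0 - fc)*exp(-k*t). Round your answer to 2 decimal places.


Step 1: f = fc + (f0 - fc) * exp(-k * t)
Step 2: exp(-0.049 * 32) = 0.208462
Step 3: f = 1.2 + (14.5 - 1.2) * 0.208462
Step 4: f = 1.2 + 13.3 * 0.208462
Step 5: f = 3.97 cm/hr

3.97


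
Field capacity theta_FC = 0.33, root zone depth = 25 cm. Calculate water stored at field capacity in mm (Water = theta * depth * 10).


Step 1: Water (mm) = theta_FC * depth (cm) * 10
Step 2: Water = 0.33 * 25 * 10
Step 3: Water = 82.5 mm

82.5
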